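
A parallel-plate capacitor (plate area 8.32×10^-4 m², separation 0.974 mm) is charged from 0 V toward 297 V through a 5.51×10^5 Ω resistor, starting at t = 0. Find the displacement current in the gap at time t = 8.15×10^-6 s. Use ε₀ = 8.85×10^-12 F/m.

7.62×10^-5 A

C = ε₀A/d = (8.85×10^-12)(8.32×10^-4)/(9.74×10^-4) = 7.560×10^-12 F and τ = RC = 4.166×10^-6 s. I_d in the gap equals the RC charging current.
I_d(t) = (V₀/R) e^(−t/τ) = 5.390×10^-4 · e^(−1.956) = 7.62×10^-5 A.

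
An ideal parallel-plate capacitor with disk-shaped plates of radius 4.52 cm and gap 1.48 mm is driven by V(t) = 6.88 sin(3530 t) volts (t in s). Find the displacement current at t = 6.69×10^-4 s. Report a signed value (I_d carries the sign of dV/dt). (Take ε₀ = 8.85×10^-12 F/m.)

-6.63×10^-7 A

C = ε₀A/d = (8.85×10^-12)(6.418×10^-3)/(1.48×10^-3) = 3.838×10^-11 F. dV/dt = V₀ω·cos(ωt); at ωt = 2.36157 rad this factor is -0.7109.
I_d = C dV/dt = (3.838×10^-11)(6.88)(3530)(-0.7109) = -6.63×10^-7 A.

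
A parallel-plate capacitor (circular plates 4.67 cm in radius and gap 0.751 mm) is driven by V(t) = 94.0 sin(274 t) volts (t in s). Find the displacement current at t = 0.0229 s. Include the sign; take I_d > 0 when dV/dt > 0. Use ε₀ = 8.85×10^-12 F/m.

dV/dt = (94.0)(274)·cos(6.2746) = 2.576×10^4 V/s.
I_d = C dV/dt with C = ε₀A/d = (8.85×10^-12)(6.851×10^-3)/(7.51×10^-4) = 8.073×10^-11 F, so I_d = (8.073×10^-11)(2.576×10^4) = 2.08×10^-6 A.

2.08×10^-6 A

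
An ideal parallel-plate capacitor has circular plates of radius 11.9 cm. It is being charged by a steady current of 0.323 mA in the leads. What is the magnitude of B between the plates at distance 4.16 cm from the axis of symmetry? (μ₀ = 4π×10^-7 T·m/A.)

1.90×10^-10 T

Between the plates the displacement current equals the wire current: I_d = 0.323 mA = 3.23×10^-4 A.
For r < R the Ampère–Maxwell law gives B(2πr) = μ₀ I_d (r²/R²), so B = μ₀ I_d r/(2πR²) = (4π×10^-7)(3.23×10^-4)(0.0416)/(2π·0.119²) = 1.90×10^-10 T.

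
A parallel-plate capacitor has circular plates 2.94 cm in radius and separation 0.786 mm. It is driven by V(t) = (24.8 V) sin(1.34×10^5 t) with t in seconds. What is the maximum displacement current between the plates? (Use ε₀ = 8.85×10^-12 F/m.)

1.02×10^-4 A

(dE/dt)_max = V₀ω/d = 4.228×10^9 V/(m·s); ω = 1.34×10^5 rad/s.
I_d,max = ε₀ A (dE/dt)_max = (8.85×10^-12)(2.715×10^-3)(4.228×10^9) = 1.02×10^-4 A.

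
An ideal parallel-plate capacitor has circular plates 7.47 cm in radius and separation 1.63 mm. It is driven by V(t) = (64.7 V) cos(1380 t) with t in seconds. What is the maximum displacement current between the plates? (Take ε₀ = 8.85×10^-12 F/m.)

8.50×10^-6 A

The displacement current equals the conduction current C dV/dt, which peaks at C V₀ ω.
With C = ε₀A/d = (8.85×10^-12)(0.01753)/(1.63×10^-3) = 9.518×10^-11 F and ω = 1380 rad/s, I_d,max = (9.518×10^-11)(64.7)(1380) = 8.50×10^-6 A.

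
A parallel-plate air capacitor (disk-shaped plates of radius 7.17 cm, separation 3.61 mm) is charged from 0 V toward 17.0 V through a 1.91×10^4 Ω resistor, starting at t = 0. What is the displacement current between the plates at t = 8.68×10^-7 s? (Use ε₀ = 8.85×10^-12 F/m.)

2.82×10^-4 A

C = ε₀A/d = (8.85×10^-12)(0.01615)/(3.61×10^-3) = 3.959×10^-11 F and τ = RC = 7.562×10^-7 s. I_d in the gap equals the RC charging current.
I_d(t) = (V₀/R) e^(−t/τ) = 8.901×10^-4 · e^(−1.148) = 2.82×10^-4 A.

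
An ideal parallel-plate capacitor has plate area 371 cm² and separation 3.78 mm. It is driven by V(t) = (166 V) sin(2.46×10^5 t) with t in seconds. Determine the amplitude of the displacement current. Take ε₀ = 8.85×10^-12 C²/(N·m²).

3.55×10^-3 A

The displacement current equals the conduction current C dV/dt, which peaks at C V₀ ω.
With C = ε₀A/d = (8.85×10^-12)(0.0371)/(3.78×10^-3) = 8.686×10^-11 F and ω = 2.46×10^5 rad/s, I_d,max = (8.686×10^-11)(166)(2.46×10^5) = 3.55×10^-3 A.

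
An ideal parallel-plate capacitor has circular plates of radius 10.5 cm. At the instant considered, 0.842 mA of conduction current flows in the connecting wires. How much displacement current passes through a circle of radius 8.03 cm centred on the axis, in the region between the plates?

4.92×10^-4 A

No conduction current crosses the gap, so I_d there equals the 8.42×10^-4 A in the leads.
Through an area πr² the displacement current is I_d·(πr²/πR²) = I_d (r/R)² = 4.92×10^-4 A.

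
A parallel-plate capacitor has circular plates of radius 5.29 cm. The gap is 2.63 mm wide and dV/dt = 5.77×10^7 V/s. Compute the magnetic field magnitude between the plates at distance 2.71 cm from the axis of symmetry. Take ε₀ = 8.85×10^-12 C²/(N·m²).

With E = V/d, dE/dt = 2.194×10^10 V/(m·s) and πR² = 8.791×10^-3 m², giving I_d = ε₀ πR² dE/dt = 1.707×10^-3 A.
An Ampèrian loop of radius r encloses a fraction (r/R)² of I_d. Then B·2πr = μ₀ I_d (r/R)², giving B = μ₀ I_d r/(2πR²) = 3.31×10^-9 T.

3.31×10^-9 T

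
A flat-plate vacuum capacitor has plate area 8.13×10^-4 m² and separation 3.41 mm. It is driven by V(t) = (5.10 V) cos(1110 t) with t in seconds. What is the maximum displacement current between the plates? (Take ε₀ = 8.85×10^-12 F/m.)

The displacement current equals the conduction current C dV/dt, which peaks at C V₀ ω.
With C = ε₀A/d = (8.85×10^-12)(8.13×10^-4)/(3.41×10^-3) = 2.110×10^-12 F and ω = 1110 rad/s, I_d,max = (2.110×10^-12)(5.10)(1110) = 1.19×10^-8 A.

1.19×10^-8 A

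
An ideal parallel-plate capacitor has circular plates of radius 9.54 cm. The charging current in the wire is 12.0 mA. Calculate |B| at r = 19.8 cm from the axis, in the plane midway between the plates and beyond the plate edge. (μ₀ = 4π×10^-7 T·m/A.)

1.21×10^-8 T

Between the plates the displacement current equals the wire current: I_d = 12.0 mA = 0.0120 A.
For r ≥ R the full I_d is enclosed: B = μ₀ I_d/(2πr) = (4π×10^-7)(0.0120)/(2π·0.198) = 1.21×10^-8 T.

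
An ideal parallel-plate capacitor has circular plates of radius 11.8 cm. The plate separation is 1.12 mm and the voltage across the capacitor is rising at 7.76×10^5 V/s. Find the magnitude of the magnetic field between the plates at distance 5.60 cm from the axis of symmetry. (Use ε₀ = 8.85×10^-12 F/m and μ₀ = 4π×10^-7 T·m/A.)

2.16×10^-10 T

dE/dt = (dV/dt)/d = 6.929×10^8 V/(m·s); I_d = ε₀(πR²)(dE/dt) = (8.85×10^-12)(0.04374)(6.929×10^8) = 2.682×10^-4 A.
For r < R the Ampère–Maxwell law gives B(2πr) = μ₀ I_d (r²/R²), so B = μ₀ I_d r/(2πR²) = (4π×10^-7)(2.682×10^-4)(0.0560)/(2π·0.118²) = 2.16×10^-10 T.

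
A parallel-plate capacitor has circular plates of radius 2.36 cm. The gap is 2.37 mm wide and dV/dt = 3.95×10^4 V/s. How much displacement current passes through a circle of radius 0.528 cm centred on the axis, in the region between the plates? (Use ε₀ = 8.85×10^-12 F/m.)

1.29×10^-8 A

dE/dt = (dV/dt)/d = 1.667×10^7 V/(m·s); I_d = ε₀(πR²)(dE/dt) = (8.85×10^-12)(1.750×10^-3)(1.667×10^7) = 2.582×10^-7 A.
Since J_d is uniform, the enclosed fraction is (r/R)² = 0.05005, giving I_d,enc = 1.29×10^-8 A.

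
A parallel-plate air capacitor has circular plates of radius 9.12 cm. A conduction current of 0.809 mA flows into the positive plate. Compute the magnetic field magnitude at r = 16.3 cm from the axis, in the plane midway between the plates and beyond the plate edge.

9.93×10^-10 T

No conduction current crosses the gap, so I_d there equals the 8.09×10^-4 A in the leads.
For r ≥ R the full I_d is enclosed: B = μ₀ I_d/(2πr) = (4π×10^-7)(8.09×10^-4)/(2π·0.163) = 9.93×10^-10 T.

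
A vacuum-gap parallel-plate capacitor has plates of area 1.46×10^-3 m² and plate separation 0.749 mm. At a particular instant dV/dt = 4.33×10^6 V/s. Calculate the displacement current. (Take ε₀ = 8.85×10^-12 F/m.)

C = ε₀A/d = (8.85×10^-12)(1.46×10^-3)/(7.49×10^-4) = 1.725×10^-11 F.
I_d = C dV/dt = (1.725×10^-11)(4.33×10^6) = 7.47×10^-5 A.

7.47×10^-5 A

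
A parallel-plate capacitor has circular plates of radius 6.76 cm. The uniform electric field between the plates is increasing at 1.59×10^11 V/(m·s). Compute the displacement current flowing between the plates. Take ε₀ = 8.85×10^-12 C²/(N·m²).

0.0202 A

The displacement current is ε₀ times dΦ_E/dt = ε₀ A dE/dt = (8.85×10^-12)(0.01436)(1.59×10^11) = 0.0202 A.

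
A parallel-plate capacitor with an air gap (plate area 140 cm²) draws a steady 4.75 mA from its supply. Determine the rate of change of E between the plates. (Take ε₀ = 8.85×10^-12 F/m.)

3.83×10^10 V/(m·s)

By continuity, I_d in the gap equals the 4.75 mA flowing in the wire.
Since I_d = ε₀ A dE/dt, dE/dt = I_d/(ε₀A) = (4.75×10^-3)/((8.85×10^-12)(0.0140)) = 3.83×10^10 V/(m·s).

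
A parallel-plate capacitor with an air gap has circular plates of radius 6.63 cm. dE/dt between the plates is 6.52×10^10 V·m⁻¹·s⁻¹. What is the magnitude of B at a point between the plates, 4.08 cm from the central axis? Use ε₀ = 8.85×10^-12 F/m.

1.48×10^-8 T

Total displacement current: I_d = ε₀(πR²)(dE/dt) = (8.85×10^-12)(0.01381)(6.52×10^10) = 7.969×10^-3 A.
∮B·dl = μ₀ I_d,enc with I_d,enc = I_d r²/R² = 3.018×10^-3 A; so B = μ₀ I_d,enc/(2πr) = 1.48×10^-8 T.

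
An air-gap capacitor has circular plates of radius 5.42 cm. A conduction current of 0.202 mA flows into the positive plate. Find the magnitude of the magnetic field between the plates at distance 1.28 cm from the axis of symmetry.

1.76×10^-10 T

Between the plates the displacement current equals the wire current: I_d = 0.202 mA = 2.02×10^-4 A.
An Ampèrian loop of radius r encloses a fraction (r/R)² of I_d. Then B·2πr = μ₀ I_d (r/R)², giving B = μ₀ I_d r/(2πR²) = 1.76×10^-10 T.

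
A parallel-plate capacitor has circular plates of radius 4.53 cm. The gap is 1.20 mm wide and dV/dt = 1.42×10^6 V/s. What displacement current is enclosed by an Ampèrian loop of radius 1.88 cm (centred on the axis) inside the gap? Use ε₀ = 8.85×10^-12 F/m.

1.16×10^-5 A

dE/dt = (dV/dt)/d = 1.183×10^9 V/(m·s); I_d = ε₀(πR²)(dE/dt) = (8.85×10^-12)(6.447×10^-3)(1.183×10^9) = 6.750×10^-5 A.
Since J_d is uniform, the enclosed fraction is (r/R)² = 0.1722, giving I_d,enc = 1.16×10^-5 A.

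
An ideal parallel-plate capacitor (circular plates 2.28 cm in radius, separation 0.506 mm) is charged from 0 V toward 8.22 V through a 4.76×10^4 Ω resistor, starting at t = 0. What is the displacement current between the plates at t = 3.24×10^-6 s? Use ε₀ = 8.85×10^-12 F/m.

1.59×10^-5 A

With C = ε₀A/d = (8.85×10^-12)(1.633×10^-3)/(5.06×10^-4) = 2.856×10^-11 F, the time constant is τ = RC = 1.359×10^-6 s, so t/τ = 2.384 and e^(−t/τ) = 0.09218.
I_d = I_cond = (V₀/R) e^(−t/τ) = (1.727×10^-4)(0.09218) = 1.59×10^-5 A.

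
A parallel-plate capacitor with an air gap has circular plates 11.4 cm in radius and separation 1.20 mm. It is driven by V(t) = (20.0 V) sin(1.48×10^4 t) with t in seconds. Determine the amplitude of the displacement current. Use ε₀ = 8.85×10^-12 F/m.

The displacement current equals the conduction current C dV/dt, which peaks at C V₀ ω.
With C = ε₀A/d = (8.85×10^-12)(0.04083)/(1.20×10^-3) = 3.011×10^-10 F and ω = 1.48×10^4 rad/s, I_d,max = (3.011×10^-10)(20.0)(1.48×10^4) = 8.91×10^-5 A.

8.91×10^-5 A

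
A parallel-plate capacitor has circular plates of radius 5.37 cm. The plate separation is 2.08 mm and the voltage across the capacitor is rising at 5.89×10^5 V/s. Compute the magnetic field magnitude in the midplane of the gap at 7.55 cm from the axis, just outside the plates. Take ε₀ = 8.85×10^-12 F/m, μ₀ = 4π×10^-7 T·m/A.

I_d = C dV/dt with C = ε₀πR²/d = 3.854×10^-11 F, so I_d = (3.854×10^-11)(5.89×10^5) = 2.270×10^-5 A.
Outside the plates the loop encloses all of I_d, so B·2πr = μ₀ I_d and B = 6.01×10^-11 T.

6.01×10^-11 T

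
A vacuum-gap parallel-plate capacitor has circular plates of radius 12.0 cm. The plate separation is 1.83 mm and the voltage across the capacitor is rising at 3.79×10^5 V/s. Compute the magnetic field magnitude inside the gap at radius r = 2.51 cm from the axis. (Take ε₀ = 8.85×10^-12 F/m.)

With E = V/d, dE/dt = 2.071×10^8 V/(m·s) and πR² = 0.04524 m², giving I_d = ε₀ πR² dE/dt = 8.292×10^-5 A.
An Ampèrian loop of radius r encloses a fraction (r/R)² of I_d. Then B·2πr = μ₀ I_d (r/R)², giving B = μ₀ I_d r/(2πR²) = 2.89×10^-11 T.

2.89×10^-11 T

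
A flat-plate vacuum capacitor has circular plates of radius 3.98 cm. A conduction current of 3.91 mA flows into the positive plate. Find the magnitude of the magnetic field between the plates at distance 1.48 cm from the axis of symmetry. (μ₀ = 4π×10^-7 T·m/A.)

7.31×10^-9 T

Between the plates the displacement current equals the wire current: I_d = 3.91 mA = 3.91×10^-3 A.
For r < R the Ampère–Maxwell law gives B(2πr) = μ₀ I_d (r²/R²), so B = μ₀ I_d r/(2πR²) = (4π×10^-7)(3.91×10^-3)(0.0148)/(2π·0.0398²) = 7.31×10^-9 T.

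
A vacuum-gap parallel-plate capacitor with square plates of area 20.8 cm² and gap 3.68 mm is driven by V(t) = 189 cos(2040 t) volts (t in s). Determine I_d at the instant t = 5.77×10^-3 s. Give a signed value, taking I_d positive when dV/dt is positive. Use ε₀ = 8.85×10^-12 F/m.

1.38×10^-6 A

C = ε₀A/d = (8.85×10^-12)(2.08×10^-3)/(3.68×10^-3) = 5.002×10^-12 F. dV/dt = V₀ω·−sin(ωt); at ωt = 11.7708 rad this factor is 0.7143.
I_d = C dV/dt = (5.002×10^-12)(189)(2040)(0.7143) = 1.38×10^-6 A.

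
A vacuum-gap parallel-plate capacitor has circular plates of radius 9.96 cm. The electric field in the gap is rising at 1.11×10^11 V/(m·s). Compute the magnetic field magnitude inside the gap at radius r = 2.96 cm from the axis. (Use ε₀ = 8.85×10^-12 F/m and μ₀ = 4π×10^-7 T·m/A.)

1.83×10^-8 T

Total displacement current: I_d = ε₀(πR²)(dE/dt) = (8.85×10^-12)(0.03117)(1.11×10^11) = 0.03062 A.
∮B·dl = μ₀ I_d,enc with I_d,enc = I_d r²/R² = 2.704×10^-3 A; so B = μ₀ I_d,enc/(2πr) = 1.83×10^-8 T.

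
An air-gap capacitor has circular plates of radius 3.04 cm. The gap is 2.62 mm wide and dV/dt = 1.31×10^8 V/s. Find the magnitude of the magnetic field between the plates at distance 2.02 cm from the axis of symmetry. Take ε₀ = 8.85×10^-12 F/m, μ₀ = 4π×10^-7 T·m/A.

With E = V/d, dE/dt = 5.000×10^10 V/(m·s) and πR² = 2.903×10^-3 m², giving I_d = ε₀ πR² dE/dt = 1.285×10^-3 A.
∮B·dl = μ₀ I_d,enc with I_d,enc = I_d r²/R² = 5.674×10^-4 A; so B = μ₀ I_d,enc/(2πr) = 5.62×10^-9 T.

5.62×10^-9 T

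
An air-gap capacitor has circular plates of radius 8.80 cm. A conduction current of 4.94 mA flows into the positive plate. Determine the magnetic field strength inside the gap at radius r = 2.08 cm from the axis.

No conduction current crosses the gap, so I_d there equals the 4.94×10^-3 A in the leads.
For r < R the Ampère–Maxwell law gives B(2πr) = μ₀ I_d (r²/R²), so B = μ₀ I_d r/(2πR²) = (4π×10^-7)(4.94×10^-3)(0.0208)/(2π·0.0880²) = 2.65×10^-9 T.

2.65×10^-9 T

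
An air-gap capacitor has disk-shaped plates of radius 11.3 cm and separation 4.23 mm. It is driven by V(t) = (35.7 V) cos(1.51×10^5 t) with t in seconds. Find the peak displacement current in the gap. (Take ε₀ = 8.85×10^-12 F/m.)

4.52×10^-4 A

(dE/dt)_max = V₀ω/d = 1.274×10^9 V/(m·s); ω = 1.51×10^5 rad/s.
I_d,max = ε₀ A (dE/dt)_max = (8.85×10^-12)(0.04011)(1.274×10^9) = 4.52×10^-4 A.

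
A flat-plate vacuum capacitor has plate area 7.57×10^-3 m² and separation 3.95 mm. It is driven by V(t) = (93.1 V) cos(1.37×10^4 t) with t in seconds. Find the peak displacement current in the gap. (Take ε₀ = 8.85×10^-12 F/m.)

C = ε₀A/d = (8.85×10^-12)(7.57×10^-3)/(3.95×10^-3) = 1.696×10^-11 F; ω = 1.37×10^4 rad/s.
I_d = C dV/dt, so |I_d|_max = C V₀ ω = (1.696×10^-11)(93.1)(1.37×10^4) = 2.16×10^-5 A.

2.16×10^-5 A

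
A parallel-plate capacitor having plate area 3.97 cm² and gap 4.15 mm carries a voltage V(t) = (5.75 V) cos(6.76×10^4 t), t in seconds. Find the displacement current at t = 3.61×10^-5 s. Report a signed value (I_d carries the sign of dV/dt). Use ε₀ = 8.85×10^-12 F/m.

dE/dt = (V₀ω/d)·−sin(ωt) with ωt = 2.44036 rad: (5.75)(6.76×10^4)(-0.6452)/(4.15×10^-3) = -6.043×10^7 V/(m·s).
I_d = ε₀ A dE/dt = (8.85×10^-12)(3.97×10^-4)(-6.043×10^7) = -2.12×10^-7 A.

-2.12×10^-7 A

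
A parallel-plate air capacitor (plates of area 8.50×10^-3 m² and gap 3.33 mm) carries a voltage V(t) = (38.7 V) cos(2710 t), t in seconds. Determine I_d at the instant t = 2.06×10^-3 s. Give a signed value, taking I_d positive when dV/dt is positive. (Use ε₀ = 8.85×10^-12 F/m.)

1.53×10^-6 A

dE/dt = (V₀ω/d)·−sin(ωt) with ωt = 5.5826 rad: (38.7)(2710)(0.6447)/(3.33×10^-3) = 2.030×10^7 V/(m·s).
I_d = ε₀ A dE/dt = (8.85×10^-12)(8.50×10^-3)(2.030×10^7) = 1.53×10^-6 A.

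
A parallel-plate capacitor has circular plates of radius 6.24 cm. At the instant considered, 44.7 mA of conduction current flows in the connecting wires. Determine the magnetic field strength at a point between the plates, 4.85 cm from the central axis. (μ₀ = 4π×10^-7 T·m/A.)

1.11×10^-7 T

Between the plates the displacement current equals the wire current: I_d = 44.7 mA = 0.0447 A.
∮B·dl = μ₀ I_d,enc with I_d,enc = I_d r²/R² = 0.02700 A; so B = μ₀ I_d,enc/(2πr) = 1.11×10^-7 T.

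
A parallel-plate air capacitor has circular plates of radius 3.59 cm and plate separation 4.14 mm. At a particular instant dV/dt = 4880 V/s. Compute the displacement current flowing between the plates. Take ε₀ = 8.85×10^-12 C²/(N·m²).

4.22×10^-8 A

The displacement current equals the charging current C dV/dt. With C = ε₀A/d = (8.85×10^-12)(4.049×10^-3)/(4.14×10^-3) = 8.655×10^-12 F, I_d = (8.655×10^-12)(4880) = 4.22×10^-8 A.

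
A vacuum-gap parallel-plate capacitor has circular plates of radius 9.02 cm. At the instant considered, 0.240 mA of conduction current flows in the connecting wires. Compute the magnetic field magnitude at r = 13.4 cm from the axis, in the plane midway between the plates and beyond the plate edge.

By continuity the displacement current in the gap matches the conduction current: I_d = 2.40×10^-4 A.
For r ≥ R the full I_d is enclosed: B = μ₀ I_d/(2πr) = (4π×10^-7)(2.40×10^-4)/(2π·0.134) = 3.58×10^-10 T.

3.58×10^-10 T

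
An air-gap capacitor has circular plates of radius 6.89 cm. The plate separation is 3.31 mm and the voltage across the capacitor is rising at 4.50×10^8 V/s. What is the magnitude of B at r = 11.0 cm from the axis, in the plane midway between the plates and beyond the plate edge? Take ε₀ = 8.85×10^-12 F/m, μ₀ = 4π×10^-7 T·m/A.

3.26×10^-8 T

With E = V/d, dE/dt = 1.360×10^11 V/(m·s) and πR² = 0.01491 m², giving I_d = ε₀ πR² dE/dt = 0.01795 A.
For r ≥ R the full I_d is enclosed: B = μ₀ I_d/(2πr) = (4π×10^-7)(0.01795)/(2π·0.110) = 3.26×10^-8 T.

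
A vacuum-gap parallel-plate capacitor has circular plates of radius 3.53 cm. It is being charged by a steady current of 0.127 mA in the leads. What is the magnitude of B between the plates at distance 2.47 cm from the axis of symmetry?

Between the plates the displacement current equals the wire current: I_d = 0.127 mA = 1.27×10^-4 A.
An Ampèrian loop of radius r encloses a fraction (r/R)² of I_d. Then B·2πr = μ₀ I_d (r/R)², giving B = μ₀ I_d r/(2πR²) = 5.03×10^-10 T.

5.03×10^-10 T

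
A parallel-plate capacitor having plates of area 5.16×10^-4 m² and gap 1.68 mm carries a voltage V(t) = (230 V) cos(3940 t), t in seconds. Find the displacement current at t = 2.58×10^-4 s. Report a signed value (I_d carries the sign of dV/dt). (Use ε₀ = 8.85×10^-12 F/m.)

dV/dt = (230)(3940)·−sin(1.01652) = -7.705×10^5 V/s.
I_d = C dV/dt with C = ε₀A/d = (8.85×10^-12)(5.16×10^-4)/(1.68×10^-3) = 2.718×10^-12 F, so I_d = (2.718×10^-12)(-7.705×10^5) = -2.09×10^-6 A.

-2.09×10^-6 A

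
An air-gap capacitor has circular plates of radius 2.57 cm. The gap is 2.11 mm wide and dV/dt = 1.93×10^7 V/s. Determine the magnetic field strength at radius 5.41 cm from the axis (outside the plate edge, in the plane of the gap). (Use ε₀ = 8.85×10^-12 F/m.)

I_d = C dV/dt with C = ε₀πR²/d = 8.703×10^-12 F, so I_d = (8.703×10^-12)(1.93×10^7) = 1.680×10^-4 A.
With r > R the enclosed displacement current is the full I_d; B = μ₀ I_d / (2πr) = 6.21×10^-10 T.

6.21×10^-10 T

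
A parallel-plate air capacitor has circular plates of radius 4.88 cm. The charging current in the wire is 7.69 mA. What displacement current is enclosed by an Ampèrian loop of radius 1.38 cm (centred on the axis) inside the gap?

Between the plates the displacement current equals the wire current: I_d = 7.69 mA = 7.69×10^-3 A.
The field is uniform, so I_d,enc = I_d (r/R)² = (7.69×10^-3)(1.38/4.88)² = 6.15×10^-4 A.

6.15×10^-4 A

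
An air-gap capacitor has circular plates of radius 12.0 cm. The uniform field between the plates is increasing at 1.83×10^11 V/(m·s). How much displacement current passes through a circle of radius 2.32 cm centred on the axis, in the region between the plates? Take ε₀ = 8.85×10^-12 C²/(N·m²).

Total displacement current: I_d = ε₀(πR²)(dE/dt) = (8.85×10^-12)(0.04524)(1.83×10^11) = 0.07327 A.
Through an area πr² the displacement current is I_d·(πr²/πR²) = I_d (r/R)² = 2.74×10^-3 A.

2.74×10^-3 A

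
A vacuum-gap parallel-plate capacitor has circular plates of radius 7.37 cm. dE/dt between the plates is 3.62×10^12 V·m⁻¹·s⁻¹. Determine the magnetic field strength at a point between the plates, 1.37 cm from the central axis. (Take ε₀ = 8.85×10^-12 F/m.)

2.76×10^-7 T

Through the whole plate area (πR² = 0.01706 m²), I_d = ε₀ πR² dE/dt = 0.5466 A.
∮B·dl = μ₀ I_d,enc with I_d,enc = I_d r²/R² = 0.01889 A; so B = μ₀ I_d,enc/(2πr) = 2.76×10^-7 T.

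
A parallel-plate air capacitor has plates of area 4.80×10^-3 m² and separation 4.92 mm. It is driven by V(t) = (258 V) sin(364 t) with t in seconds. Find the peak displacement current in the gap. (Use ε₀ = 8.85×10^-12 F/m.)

8.11×10^-7 A

(dE/dt)_max = V₀ω/d = 1.909×10^7 V/(m·s); ω = 364 rad/s.
I_d,max = ε₀ A (dE/dt)_max = (8.85×10^-12)(4.80×10^-3)(1.909×10^7) = 8.11×10^-7 A.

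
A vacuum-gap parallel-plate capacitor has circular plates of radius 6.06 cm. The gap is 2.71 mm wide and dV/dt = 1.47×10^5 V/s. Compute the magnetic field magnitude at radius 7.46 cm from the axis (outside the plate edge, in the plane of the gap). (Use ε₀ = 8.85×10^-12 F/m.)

1.48×10^-11 T

With E = V/d, dE/dt = 5.424×10^7 V/(m·s) and πR² = 0.01154 m², giving I_d = ε₀ πR² dE/dt = 5.539×10^-6 A.
For r ≥ R the full I_d is enclosed: B = μ₀ I_d/(2πr) = (4π×10^-7)(5.539×10^-6)/(2π·0.0746) = 1.48×10^-11 T.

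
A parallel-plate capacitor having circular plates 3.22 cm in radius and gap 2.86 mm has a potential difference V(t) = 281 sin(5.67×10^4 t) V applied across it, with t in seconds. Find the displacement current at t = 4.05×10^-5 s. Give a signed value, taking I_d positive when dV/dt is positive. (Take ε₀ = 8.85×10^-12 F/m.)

dV/dt = (281)(5.67×10^4)·cos(2.29635) = -1.057×10^7 V/s.
I_d = C dV/dt with C = ε₀A/d = (8.85×10^-12)(3.257×10^-3)/(2.86×10^-3) = 1.008×10^-11 F, so I_d = (1.008×10^-11)(-1.057×10^7) = -1.07×10^-4 A.

-1.07×10^-4 A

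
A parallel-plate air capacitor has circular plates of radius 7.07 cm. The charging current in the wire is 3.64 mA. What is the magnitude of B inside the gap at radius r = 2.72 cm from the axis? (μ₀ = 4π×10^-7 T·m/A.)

Between the plates the displacement current equals the wire current: I_d = 3.64 mA = 3.64×10^-3 A.
For r < R the Ampère–Maxwell law gives B(2πr) = μ₀ I_d (r²/R²), so B = μ₀ I_d r/(2πR²) = (4π×10^-7)(3.64×10^-3)(0.0272)/(2π·0.0707²) = 3.96×10^-9 T.

3.96×10^-9 T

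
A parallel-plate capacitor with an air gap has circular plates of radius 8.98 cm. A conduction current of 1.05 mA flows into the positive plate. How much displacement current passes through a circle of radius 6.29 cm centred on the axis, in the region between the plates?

No conduction current crosses the gap, so I_d there equals the 1.05×10^-3 A in the leads.
Through an area πr² the displacement current is I_d·(πr²/πR²) = I_d (r/R)² = 5.15×10^-4 A.

5.15×10^-4 A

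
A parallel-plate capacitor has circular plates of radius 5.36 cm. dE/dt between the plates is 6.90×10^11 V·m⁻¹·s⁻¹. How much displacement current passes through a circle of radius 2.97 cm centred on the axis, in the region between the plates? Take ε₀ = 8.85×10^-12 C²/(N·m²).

Through the whole plate area (πR² = 9.026×10^-3 m²), I_d = ε₀ πR² dE/dt = 0.05512 A.
Since J_d is uniform, the enclosed fraction is (r/R)² = 0.3070, giving I_d,enc = 0.0169 A.

0.0169 A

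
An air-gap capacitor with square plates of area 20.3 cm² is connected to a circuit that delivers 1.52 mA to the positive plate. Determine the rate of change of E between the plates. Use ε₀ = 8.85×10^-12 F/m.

The displacement current between the plates equals the conduction current, I_d = 1.52 mA.
Then dE/dt = I_d/(ε₀A) = 8.46×10^10 V/(m·s).

8.46×10^10 V/(m·s)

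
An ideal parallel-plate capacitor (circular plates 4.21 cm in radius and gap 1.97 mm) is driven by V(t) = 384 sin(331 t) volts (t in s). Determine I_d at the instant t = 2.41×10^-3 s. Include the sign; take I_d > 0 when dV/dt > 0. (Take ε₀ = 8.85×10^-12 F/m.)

C = ε₀A/d = (8.85×10^-12)(5.568×10^-3)/(1.97×10^-3) = 2.501×10^-11 F. dV/dt = V₀ω·cos(ωt); at ωt = 0.79771 rad this factor is 0.6983.
I_d = C dV/dt = (2.501×10^-11)(384)(331)(0.6983) = 2.22×10^-6 A.

2.22×10^-6 A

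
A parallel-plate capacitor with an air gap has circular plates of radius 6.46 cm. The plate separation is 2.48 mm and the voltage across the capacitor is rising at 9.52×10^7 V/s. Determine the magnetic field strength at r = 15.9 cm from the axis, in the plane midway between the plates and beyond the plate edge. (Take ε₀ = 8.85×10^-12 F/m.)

dE/dt = (dV/dt)/d = 3.839×10^10 V/(m·s); I_d = ε₀(πR²)(dE/dt) = (8.85×10^-12)(0.01311)(3.839×10^10) = 4.454×10^-3 A.
With r > R the enclosed displacement current is the full I_d; B = μ₀ I_d / (2πr) = 5.60×10^-9 T.

5.60×10^-9 T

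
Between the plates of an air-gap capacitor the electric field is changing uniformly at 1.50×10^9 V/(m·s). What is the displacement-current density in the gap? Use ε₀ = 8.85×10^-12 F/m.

The displacement-current density is ε₀ ∂E/∂t = (8.85×10^-12)(1.50×10^9) = 0.0133 A/m².

0.0133 A/m²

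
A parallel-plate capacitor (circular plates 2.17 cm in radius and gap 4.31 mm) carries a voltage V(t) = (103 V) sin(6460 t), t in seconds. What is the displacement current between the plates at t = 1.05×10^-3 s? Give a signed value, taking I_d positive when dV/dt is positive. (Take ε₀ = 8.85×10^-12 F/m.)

1.77×10^-6 A

dV/dt = (103)(6460)·cos(6.783) = 5.840×10^5 V/s.
I_d = C dV/dt with C = ε₀A/d = (8.85×10^-12)(1.479×10^-3)/(4.31×10^-3) = 3.037×10^-12 F, so I_d = (3.037×10^-12)(5.840×10^5) = 1.77×10^-6 A.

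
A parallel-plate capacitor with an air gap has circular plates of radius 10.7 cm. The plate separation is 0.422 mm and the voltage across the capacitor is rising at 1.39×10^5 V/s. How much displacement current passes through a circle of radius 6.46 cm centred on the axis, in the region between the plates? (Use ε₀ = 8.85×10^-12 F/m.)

I_d = C dV/dt with C = ε₀πR²/d = 7.543×10^-10 F, so I_d = (7.543×10^-10)(1.39×10^5) = 1.048×10^-4 A.
The field is uniform, so I_d,enc = I_d (r/R)² = (1.048×10^-4)(6.46/10.7)² = 3.82×10^-5 A.

3.82×10^-5 A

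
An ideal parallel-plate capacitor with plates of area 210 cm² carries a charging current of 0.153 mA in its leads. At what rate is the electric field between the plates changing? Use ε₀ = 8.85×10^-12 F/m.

By continuity, I_d in the gap equals the 0.153 mA flowing in the wire.
Inverting I_d = ε₀ A dE/dt gives dE/dt = 1.53×10^-4 / (8.85×10^-12 · 0.0210) = 8.23×10^8 V/(m·s).

8.23×10^8 V/(m·s)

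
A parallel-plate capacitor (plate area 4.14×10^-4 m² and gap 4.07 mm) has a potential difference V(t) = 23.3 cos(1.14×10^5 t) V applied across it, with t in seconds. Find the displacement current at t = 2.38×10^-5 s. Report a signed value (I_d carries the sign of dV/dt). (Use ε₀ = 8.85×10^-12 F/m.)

-9.93×10^-7 A

dV/dt = (23.3)(1.14×10^5)·−sin(2.7132) = -1.103×10^6 V/s.
I_d = C dV/dt with C = ε₀A/d = (8.85×10^-12)(4.14×10^-4)/(4.07×10^-3) = 9.002×10^-13 F, so I_d = (9.002×10^-13)(-1.103×10^6) = -9.93×10^-7 A.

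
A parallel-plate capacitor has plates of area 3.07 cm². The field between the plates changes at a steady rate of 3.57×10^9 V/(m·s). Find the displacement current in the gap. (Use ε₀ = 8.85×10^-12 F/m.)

9.70×10^-6 A

With a uniform field, Φ_E = EA, so I_d = ε₀ A dE/dt = 9.70×10^-6 A.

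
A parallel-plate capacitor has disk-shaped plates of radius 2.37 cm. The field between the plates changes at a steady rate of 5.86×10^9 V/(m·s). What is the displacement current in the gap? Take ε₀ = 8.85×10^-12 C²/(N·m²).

9.15×10^-5 A

I_d = ε₀ A (dE/dt) = (8.85×10^-12)(1.765×10^-3 m²)(5.86×10^9) = 9.15×10^-5 A.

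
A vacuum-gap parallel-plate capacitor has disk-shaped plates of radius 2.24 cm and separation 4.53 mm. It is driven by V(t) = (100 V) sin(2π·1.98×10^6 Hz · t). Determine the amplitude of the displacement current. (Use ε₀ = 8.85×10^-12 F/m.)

(dE/dt)_max = V₀ω/d = 2.746×10^11 V/(m·s); ω = 2πf = 1.244×10^7 rad/s.
I_d,max = ε₀ A (dE/dt)_max = (8.85×10^-12)(1.576×10^-3)(2.746×10^11) = 3.83×10^-3 A.

3.83×10^-3 A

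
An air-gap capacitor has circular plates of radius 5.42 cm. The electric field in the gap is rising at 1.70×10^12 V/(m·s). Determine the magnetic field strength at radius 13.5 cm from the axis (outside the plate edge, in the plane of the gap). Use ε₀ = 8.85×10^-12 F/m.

Total displacement current: I_d = ε₀(πR²)(dE/dt) = (8.85×10^-12)(9.229×10^-3)(1.70×10^12) = 0.1389 A.
For r ≥ R the full I_d is enclosed: B = μ₀ I_d/(2πr) = (4π×10^-7)(0.1389)/(2π·0.135) = 2.06×10^-7 T.

2.06×10^-7 T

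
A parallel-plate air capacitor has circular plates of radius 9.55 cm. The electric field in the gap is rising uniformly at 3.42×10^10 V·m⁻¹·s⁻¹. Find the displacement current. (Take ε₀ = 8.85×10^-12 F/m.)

8.67×10^-3 A

I_d = ε₀ A (dE/dt) = (8.85×10^-12)(0.02865 m²)(3.42×10^10) = 8.67×10^-3 A.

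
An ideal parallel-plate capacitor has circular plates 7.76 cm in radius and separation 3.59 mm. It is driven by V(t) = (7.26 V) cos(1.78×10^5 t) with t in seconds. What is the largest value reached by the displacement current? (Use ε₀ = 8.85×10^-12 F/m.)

6.03×10^-5 A

(dE/dt)_max = V₀ω/d = 3.600×10^8 V/(m·s); ω = 1.78×10^5 rad/s.
I_d,max = ε₀ A (dE/dt)_max = (8.85×10^-12)(0.01892)(3.600×10^8) = 6.03×10^-5 A.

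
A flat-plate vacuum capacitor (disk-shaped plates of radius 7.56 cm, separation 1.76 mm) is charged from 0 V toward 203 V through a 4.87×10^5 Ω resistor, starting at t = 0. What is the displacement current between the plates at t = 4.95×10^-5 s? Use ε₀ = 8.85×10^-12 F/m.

1.35×10^-4 A

With C = ε₀A/d = (8.85×10^-12)(0.01796)/(1.76×10^-3) = 9.031×10^-11 F, the time constant is τ = RC = 4.398×10^-5 s, so t/τ = 1.126 and e^(−t/τ) = 0.3243.
I_d = I_cond = (V₀/R) e^(−t/τ) = (4.168×10^-4)(0.3243) = 1.35×10^-4 A.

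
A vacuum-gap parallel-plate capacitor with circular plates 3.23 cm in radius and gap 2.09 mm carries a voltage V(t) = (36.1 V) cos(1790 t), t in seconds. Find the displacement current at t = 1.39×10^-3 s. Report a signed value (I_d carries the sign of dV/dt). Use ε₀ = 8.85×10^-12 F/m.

-5.45×10^-7 A

dE/dt = (V₀ω/d)·−sin(ωt) with ωt = 2.4881 rad: (36.1)(1790)(-0.6080)/(2.09×10^-3) = -1.880×10^7 V/(m·s).
I_d = ε₀ A dE/dt = (8.85×10^-12)(3.278×10^-3)(-1.880×10^7) = -5.45×10^-7 A.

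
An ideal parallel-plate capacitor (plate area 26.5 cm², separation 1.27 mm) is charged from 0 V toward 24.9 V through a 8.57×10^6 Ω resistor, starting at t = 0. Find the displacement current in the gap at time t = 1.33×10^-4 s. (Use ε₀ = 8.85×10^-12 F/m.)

1.25×10^-6 A

C = ε₀A/d = (8.85×10^-12)(2.65×10^-3)/(1.27×10^-3) = 1.847×10^-11 F and τ = RC = 1.583×10^-4 s. I_d in the gap equals the RC charging current.
I_d(t) = (V₀/R) e^(−t/τ) = 2.905×10^-6 · e^(−0.8402) = 1.25×10^-6 A.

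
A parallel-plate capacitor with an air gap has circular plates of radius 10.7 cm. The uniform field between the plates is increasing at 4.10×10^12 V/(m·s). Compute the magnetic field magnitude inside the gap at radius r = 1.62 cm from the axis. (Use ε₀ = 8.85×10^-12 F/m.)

Through the whole plate area (πR² = 0.03597 m²), I_d = ε₀ πR² dE/dt = 1.305 A.
An Ampèrian loop of radius r encloses a fraction (r/R)² of I_d. Then B·2πr = μ₀ I_d (r/R)², giving B = μ₀ I_d r/(2πR²) = 3.69×10^-7 T.

3.69×10^-7 T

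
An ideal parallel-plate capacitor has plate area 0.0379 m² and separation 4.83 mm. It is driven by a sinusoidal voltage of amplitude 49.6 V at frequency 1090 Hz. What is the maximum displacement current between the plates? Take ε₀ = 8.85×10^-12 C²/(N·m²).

2.36×10^-5 A

The displacement current equals the conduction current C dV/dt, which peaks at C V₀ ω.
With C = ε₀A/d = (8.85×10^-12)(0.0379)/(4.83×10^-3) = 6.944×10^-11 F and ω = 2πf = 6849 rad/s, I_d,max = (6.944×10^-11)(49.6)(6849) = 2.36×10^-5 A.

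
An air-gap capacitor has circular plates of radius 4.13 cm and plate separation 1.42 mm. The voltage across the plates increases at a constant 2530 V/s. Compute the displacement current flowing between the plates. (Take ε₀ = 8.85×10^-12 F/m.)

8.45×10^-8 A

E = V/d so dE/dt = (dV/dt)/d = 1.782×10^6 V/(m·s), and I_d = ε₀ A dE/dt = (8.85×10^-12)(5.359×10^-3)(1.782×10^6) = 8.45×10^-8 A.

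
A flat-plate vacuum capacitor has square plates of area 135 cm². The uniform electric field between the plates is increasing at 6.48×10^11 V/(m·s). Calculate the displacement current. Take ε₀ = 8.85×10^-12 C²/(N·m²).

I_d = ε₀ A (dE/dt) = (8.85×10^-12)(0.0135 m²)(6.48×10^11) = 0.0774 A.

0.0774 A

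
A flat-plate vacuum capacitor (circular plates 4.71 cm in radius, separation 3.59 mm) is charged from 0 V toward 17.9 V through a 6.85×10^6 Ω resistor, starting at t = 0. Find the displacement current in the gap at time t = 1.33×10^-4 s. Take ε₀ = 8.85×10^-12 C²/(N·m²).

8.44×10^-7 A

C = ε₀A/d = (8.85×10^-12)(6.969×10^-3)/(3.59×10^-3) = 1.718×10^-11 F, so τ = RC = 1.177×10^-4 s.
The conduction current is I(t) = (V₀/R) e^(−t/τ), and the displacement current between the plates equals it.
t/τ = 1.130; I_d = (17.9/6.85×10^6) · e^(−1.130) = (2.613×10^-6)(0.3230) = 8.44×10^-7 A.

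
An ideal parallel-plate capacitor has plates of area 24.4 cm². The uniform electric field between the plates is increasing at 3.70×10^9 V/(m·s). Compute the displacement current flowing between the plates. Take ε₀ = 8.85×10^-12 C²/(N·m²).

I_d = ε₀ A (dE/dt) = (8.85×10^-12)(2.44×10^-3 m²)(3.70×10^9) = 7.99×10^-5 A.

7.99×10^-5 A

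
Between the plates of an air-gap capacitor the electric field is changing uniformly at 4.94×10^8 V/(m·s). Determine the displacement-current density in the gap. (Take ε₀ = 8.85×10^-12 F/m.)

4.37×10^-3 A/m²

J_d = ε₀ ∂E/∂t, so J_d = 4.37×10^-3 A/m².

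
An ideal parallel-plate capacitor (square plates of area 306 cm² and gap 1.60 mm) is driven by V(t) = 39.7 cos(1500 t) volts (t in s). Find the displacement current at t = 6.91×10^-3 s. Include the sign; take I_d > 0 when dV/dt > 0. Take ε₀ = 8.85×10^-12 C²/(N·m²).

8.14×10^-6 A

dV/dt = (39.7)(1500)·−sin(10.365) = 4.810×10^4 V/s.
I_d = C dV/dt with C = ε₀A/d = (8.85×10^-12)(0.0306)/(1.60×10^-3) = 1.693×10^-10 F, so I_d = (1.693×10^-10)(4.810×10^4) = 8.14×10^-6 A.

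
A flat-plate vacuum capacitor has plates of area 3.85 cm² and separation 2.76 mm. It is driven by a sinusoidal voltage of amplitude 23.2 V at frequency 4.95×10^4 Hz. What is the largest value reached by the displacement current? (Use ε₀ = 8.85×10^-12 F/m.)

8.91×10^-6 A

(dE/dt)_max = V₀ω/d = 2.614×10^9 V/(m·s); ω = 2πf = 3.110×10^5 rad/s.
I_d,max = ε₀ A (dE/dt)_max = (8.85×10^-12)(3.85×10^-4)(2.614×10^9) = 8.91×10^-6 A.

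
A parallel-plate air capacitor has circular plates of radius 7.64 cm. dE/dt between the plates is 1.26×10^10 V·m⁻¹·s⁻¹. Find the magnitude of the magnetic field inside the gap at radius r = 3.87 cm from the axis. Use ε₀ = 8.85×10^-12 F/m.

Total displacement current: I_d = ε₀(πR²)(dE/dt) = (8.85×10^-12)(0.01834)(1.26×10^10) = 2.045×10^-3 A.
An Ampèrian loop of radius r encloses a fraction (r/R)² of I_d. Then B·2πr = μ₀ I_d (r/R)², giving B = μ₀ I_d r/(2πR²) = 2.71×10^-9 T.

2.71×10^-9 T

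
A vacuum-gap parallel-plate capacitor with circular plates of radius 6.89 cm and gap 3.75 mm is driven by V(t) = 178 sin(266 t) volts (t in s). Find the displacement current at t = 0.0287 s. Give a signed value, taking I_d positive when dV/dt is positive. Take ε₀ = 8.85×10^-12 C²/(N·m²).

3.63×10^-7 A

dE/dt = (V₀ω/d)·cos(ωt) with ωt = 7.6342 rad: (178)(266)(0.2180)/(3.75×10^-3) = 2.752×10^6 V/(m·s).
I_d = ε₀ A dE/dt = (8.85×10^-12)(0.01491)(2.752×10^6) = 3.63×10^-7 A.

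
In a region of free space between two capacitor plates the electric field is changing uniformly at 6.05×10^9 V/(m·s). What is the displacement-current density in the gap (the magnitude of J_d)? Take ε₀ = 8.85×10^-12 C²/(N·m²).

J_d = ε₀ dE/dt = (8.85×10^-12)(6.05×10^9) = 0.0535 A/m².

0.0535 A/m²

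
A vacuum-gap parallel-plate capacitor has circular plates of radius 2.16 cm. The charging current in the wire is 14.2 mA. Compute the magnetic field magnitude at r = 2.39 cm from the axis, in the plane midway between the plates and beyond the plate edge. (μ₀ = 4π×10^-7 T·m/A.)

By continuity the displacement current in the gap matches the conduction current: I_d = 0.0142 A.
Outside the plates the loop encloses all of I_d, so B·2πr = μ₀ I_d and B = 1.19×10^-7 T.

1.19×10^-7 T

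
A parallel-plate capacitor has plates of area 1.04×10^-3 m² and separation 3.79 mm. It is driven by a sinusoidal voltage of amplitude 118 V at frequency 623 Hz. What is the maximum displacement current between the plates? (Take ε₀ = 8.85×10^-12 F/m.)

1.12×10^-6 A

(dE/dt)_max = V₀ω/d = 1.219×10^8 V/(m·s); ω = 2πf = 3914 rad/s.
I_d,max = ε₀ A (dE/dt)_max = (8.85×10^-12)(1.04×10^-3)(1.219×10^8) = 1.12×10^-6 A.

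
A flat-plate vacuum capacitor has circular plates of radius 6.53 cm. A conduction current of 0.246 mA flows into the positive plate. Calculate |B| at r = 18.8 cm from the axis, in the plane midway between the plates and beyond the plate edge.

Between the plates the displacement current equals the wire current: I_d = 0.246 mA = 2.46×10^-4 A.
Outside the plates the loop encloses all of I_d, so B·2πr = μ₀ I_d and B = 2.62×10^-10 T.

2.62×10^-10 T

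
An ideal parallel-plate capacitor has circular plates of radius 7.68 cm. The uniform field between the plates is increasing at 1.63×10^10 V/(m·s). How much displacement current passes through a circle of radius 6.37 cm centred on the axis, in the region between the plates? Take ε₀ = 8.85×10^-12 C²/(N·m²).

1.84×10^-3 A

Through the whole plate area (πR² = 0.01853 m²), I_d = ε₀ πR² dE/dt = 2.673×10^-3 A.
Through an area πr² the displacement current is I_d·(πr²/πR²) = I_d (r/R)² = 1.84×10^-3 A.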